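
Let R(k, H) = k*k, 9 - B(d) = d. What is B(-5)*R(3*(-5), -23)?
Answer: 3150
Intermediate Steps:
B(d) = 9 - d
R(k, H) = k²
B(-5)*R(3*(-5), -23) = (9 - 1*(-5))*(3*(-5))² = (9 + 5)*(-15)² = 14*225 = 3150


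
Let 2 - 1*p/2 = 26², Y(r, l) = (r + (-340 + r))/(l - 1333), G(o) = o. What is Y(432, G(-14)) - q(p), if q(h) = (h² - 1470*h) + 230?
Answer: -5117110742/1347 ≈ -3.7989e+6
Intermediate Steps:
Y(r, l) = (-340 + 2*r)/(-1333 + l)
p = -1348 (p = 4 - 2*26² = 4 - 2*676 = 4 - 1352 = -1348)
q(h) = 230 + h² - 1470*h
Y(432, G(-14)) - q(p) = 2*(-170 + 432)/(-1333 - 14) - (230 + (-1348)² - 1470*(-1348)) = 2*262/(-1347) - (230 + 1817104 + 1981560) = 2*(-1/1347)*262 - 1*3798894 = -524/1347 - 3798894 = -5117110742/1347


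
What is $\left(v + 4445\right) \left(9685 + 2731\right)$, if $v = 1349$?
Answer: $71938304$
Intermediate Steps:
$\left(v + 4445\right) \left(9685 + 2731\right) = \left(1349 + 4445\right) \left(9685 + 2731\right) = 5794 \cdot 12416 = 71938304$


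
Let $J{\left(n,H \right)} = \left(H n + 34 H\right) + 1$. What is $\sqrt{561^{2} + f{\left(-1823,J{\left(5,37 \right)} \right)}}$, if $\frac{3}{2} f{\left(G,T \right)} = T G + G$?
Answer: $\frac{17 i \sqrt{44889}}{3} \approx 1200.6 i$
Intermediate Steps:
$J{\left(n,H \right)} = 1 + 34 H + H n$ ($J{\left(n,H \right)} = \left(34 H + H n\right) + 1 = 1 + 34 H + H n$)
$f{\left(G,T \right)} = \frac{2 G}{3} + \frac{2 G T}{3}$ ($f{\left(G,T \right)} = \frac{2 \left(T G + G\right)}{3} = \frac{2 \left(G T + G\right)}{3} = \frac{2 \left(G + G T\right)}{3} = \frac{2 G}{3} + \frac{2 G T}{3}$)
$\sqrt{561^{2} + f{\left(-1823,J{\left(5,37 \right)} \right)}} = \sqrt{561^{2} + \frac{2}{3} \left(-1823\right) \left(1 + \left(1 + 34 \cdot 37 + 37 \cdot 5\right)\right)} = \sqrt{314721 + \frac{2}{3} \left(-1823\right) \left(1 + \left(1 + 1258 + 185\right)\right)} = \sqrt{314721 + \frac{2}{3} \left(-1823\right) \left(1 + 1444\right)} = \sqrt{314721 + \frac{2}{3} \left(-1823\right) 1445} = \sqrt{314721 - \frac{5268470}{3}} = \sqrt{- \frac{4324307}{3}} = \frac{17 i \sqrt{44889}}{3}$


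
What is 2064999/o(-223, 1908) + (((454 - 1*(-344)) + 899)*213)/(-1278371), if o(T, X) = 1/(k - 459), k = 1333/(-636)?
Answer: -258050014971733283/271014652 ≈ -9.5216e+8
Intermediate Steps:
k = -1333/636 (k = 1333*(-1/636) = -1333/636 ≈ -2.0959)
o(T, X) = -636/293257 (o(T, X) = 1/(-1333/636 - 459) = 1/(-293257/636) = -636/293257)
2064999/o(-223, 1908) + (((454 - 1*(-344)) + 899)*213)/(-1278371) = 2064999/(-636/293257) + (((454 - 1*(-344)) + 899)*213)/(-1278371) = 2064999*(-293257/636) + (((454 + 344) + 899)*213)*(-1/1278371) = -201858470581/212 + ((798 + 899)*213)*(-1/1278371) = -201858470581/212 + (1697*213)*(-1/1278371) = -201858470581/212 + 361461*(-1/1278371) = -201858470581/212 - 361461/1278371 = -258050014971733283/271014652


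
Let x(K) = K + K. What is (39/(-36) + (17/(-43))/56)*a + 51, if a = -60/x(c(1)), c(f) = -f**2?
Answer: 22019/1204 ≈ 18.288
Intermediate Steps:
x(K) = 2*K
a = 30 (a = -60/(2*(-1*1**2)) = -60/(2*(-1*1)) = -60/(2*(-1)) = -60/(-2) = -60*(-1/2) = 30)
(39/(-36) + (17/(-43))/56)*a + 51 = (39/(-36) + (17/(-43))/56)*30 + 51 = (39*(-1/36) + (17*(-1/43))*(1/56))*30 + 51 = (-13/12 - 17/43*1/56)*30 + 51 = (-13/12 - 17/2408)*30 + 51 = -7877/7224*30 + 51 = -39385/1204 + 51 = 22019/1204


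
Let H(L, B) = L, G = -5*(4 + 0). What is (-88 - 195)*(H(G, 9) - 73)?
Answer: 26319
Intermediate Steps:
G = -20 (G = -5*4 = -20)
(-88 - 195)*(H(G, 9) - 73) = (-88 - 195)*(-20 - 73) = -283*(-93) = 26319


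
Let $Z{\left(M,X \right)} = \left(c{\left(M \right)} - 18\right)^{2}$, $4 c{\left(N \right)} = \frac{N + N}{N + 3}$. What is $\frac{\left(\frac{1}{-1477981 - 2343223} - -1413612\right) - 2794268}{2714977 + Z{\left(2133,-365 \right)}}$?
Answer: $- \frac{2674519049500404800}{5259874177673790293} \approx -0.50848$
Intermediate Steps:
$c{\left(N \right)} = \frac{N}{2 \left(3 + N\right)}$ ($c{\left(N \right)} = \frac{\left(N + N\right) \frac{1}{N + 3}}{4} = \frac{2 N \frac{1}{3 + N}}{4} = \frac{N}{2 \left(3 + N\right)}$)
$Z{\left(M,X \right)} = \left(-18 + \frac{M}{2 \left(3 + M\right)}\right)^{2}$ ($Z{\left(M,X \right)} = \left(\frac{M}{2 \left(3 + M\right)} - 18\right)^{2} = \left(-18 + \frac{M}{2 \left(3 + M\right)}\right)^{2}$)
$\frac{\left(\frac{1}{-1477981 - 2343223} - -1413612\right) - 2794268}{2714977 + Z{\left(2133,-365 \right)}} = \frac{\left(\frac{1}{-1477981 - 2343223} - -1413612\right) - 2794268}{2714977 + \frac{\left(108 + 35 \cdot 2133\right)^{2}}{4 \left(3 + 2133\right)^{2}}} = \frac{\left(\frac{1}{-3821204} + 1413612\right) - 2794268}{2714977 + \frac{\left(108 + 74655\right)^{2}}{4 \cdot 4562496}} = \frac{\left(- \frac{1}{3821204} + 1413612\right) - 2794268}{2714977 + \frac{1}{4} \cdot \frac{1}{4562496} \cdot 74763^{2}} = \frac{\frac{5401699828847}{3821204} - 2794268}{2714977 + \frac{1}{4} \cdot \frac{1}{4562496} \cdot 5589506169} = - \frac{5275768229825}{3821204 \left(2714977 + \frac{621056241}{2027776}\right)} = - \frac{5275768229825}{3821204 \cdot \frac{5505986257393}{2027776}} = \left(- \frac{5275768229825}{3821204}\right) \frac{2027776}{5505986257393} = - \frac{2674519049500404800}{5259874177673790293}$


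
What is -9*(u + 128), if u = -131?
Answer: 27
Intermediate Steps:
-9*(u + 128) = -9*(-131 + 128) = -9*(-3) = 27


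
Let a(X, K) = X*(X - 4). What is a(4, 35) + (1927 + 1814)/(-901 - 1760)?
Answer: -1247/887 ≈ -1.4059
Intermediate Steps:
a(X, K) = X*(-4 + X)
a(4, 35) + (1927 + 1814)/(-901 - 1760) = 4*(-4 + 4) + (1927 + 1814)/(-901 - 1760) = 4*0 + 3741/(-2661) = 0 + 3741*(-1/2661) = 0 - 1247/887 = -1247/887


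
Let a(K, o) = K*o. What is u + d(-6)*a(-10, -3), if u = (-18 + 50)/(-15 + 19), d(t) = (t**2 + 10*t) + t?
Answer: -892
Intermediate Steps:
d(t) = t**2 + 11*t
u = 8 (u = 32/4 = 32*(1/4) = 8)
u + d(-6)*a(-10, -3) = 8 + (-6*(11 - 6))*(-10*(-3)) = 8 - 6*5*30 = 8 - 30*30 = 8 - 900 = -892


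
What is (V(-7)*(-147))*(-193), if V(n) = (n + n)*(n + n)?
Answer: 5560716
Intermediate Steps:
V(n) = 4*n² (V(n) = (2*n)*(2*n) = 4*n²)
(V(-7)*(-147))*(-193) = ((4*(-7)²)*(-147))*(-193) = ((4*49)*(-147))*(-193) = (196*(-147))*(-193) = -28812*(-193) = 5560716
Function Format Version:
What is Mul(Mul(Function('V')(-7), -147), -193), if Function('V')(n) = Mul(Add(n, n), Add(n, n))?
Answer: 5560716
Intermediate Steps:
Function('V')(n) = Mul(4, Pow(n, 2)) (Function('V')(n) = Mul(Mul(2, n), Mul(2, n)) = Mul(4, Pow(n, 2)))
Mul(Mul(Function('V')(-7), -147), -193) = Mul(Mul(Mul(4, Pow(-7, 2)), -147), -193) = Mul(Mul(Mul(4, 49), -147), -193) = Mul(Mul(196, -147), -193) = Mul(-28812, -193) = 5560716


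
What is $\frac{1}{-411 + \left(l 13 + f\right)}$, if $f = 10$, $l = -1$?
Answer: $- \frac{1}{414} \approx -0.0024155$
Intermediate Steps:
$\frac{1}{-411 + \left(l 13 + f\right)} = \frac{1}{-411 + \left(\left(-1\right) 13 + 10\right)} = \frac{1}{-411 + \left(-13 + 10\right)} = \frac{1}{-411 - 3} = \frac{1}{-414} = - \frac{1}{414}$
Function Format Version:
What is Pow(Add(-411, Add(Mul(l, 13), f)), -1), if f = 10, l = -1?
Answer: Rational(-1, 414) ≈ -0.0024155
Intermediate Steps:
Pow(Add(-411, Add(Mul(l, 13), f)), -1) = Pow(Add(-411, Add(Mul(-1, 13), 10)), -1) = Pow(Add(-411, Add(-13, 10)), -1) = Pow(Add(-411, -3), -1) = Pow(-414, -1) = Rational(-1, 414)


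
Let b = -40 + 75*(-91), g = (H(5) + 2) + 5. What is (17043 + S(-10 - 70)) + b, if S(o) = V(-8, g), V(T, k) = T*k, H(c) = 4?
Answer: 10090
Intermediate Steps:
g = 11 (g = (4 + 2) + 5 = 6 + 5 = 11)
S(o) = -88 (S(o) = -8*11 = -88)
b = -6865 (b = -40 - 6825 = -6865)
(17043 + S(-10 - 70)) + b = (17043 - 88) - 6865 = 16955 - 6865 = 10090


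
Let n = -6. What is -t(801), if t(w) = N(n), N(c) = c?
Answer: 6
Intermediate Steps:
t(w) = -6
-t(801) = -1*(-6) = 6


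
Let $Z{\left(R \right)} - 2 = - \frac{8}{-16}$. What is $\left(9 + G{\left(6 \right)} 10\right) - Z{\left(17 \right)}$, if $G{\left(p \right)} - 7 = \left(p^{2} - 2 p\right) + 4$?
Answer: $\frac{713}{2} \approx 356.5$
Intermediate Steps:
$G{\left(p \right)} = 11 + p^{2} - 2 p$ ($G{\left(p \right)} = 7 + \left(\left(p^{2} - 2 p\right) + 4\right) = 7 + \left(4 + p^{2} - 2 p\right) = 11 + p^{2} - 2 p$)
$Z{\left(R \right)} = \frac{5}{2}$ ($Z{\left(R \right)} = 2 - \frac{8}{-16} = 2 - - \frac{1}{2} = 2 + \frac{1}{2} = \frac{5}{2}$)
$\left(9 + G{\left(6 \right)} 10\right) - Z{\left(17 \right)} = \left(9 + \left(11 + 6^{2} - 12\right) 10\right) - \frac{5}{2} = \left(9 + \left(11 + 36 - 12\right) 10\right) - \frac{5}{2} = \left(9 + 35 \cdot 10\right) - \frac{5}{2} = \left(9 + 350\right) - \frac{5}{2} = 359 - \frac{5}{2} = \frac{713}{2}$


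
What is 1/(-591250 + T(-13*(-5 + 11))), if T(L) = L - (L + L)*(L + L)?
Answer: -1/615664 ≈ -1.6243e-6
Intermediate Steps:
T(L) = L - 4*L**2 (T(L) = L - 2*L*2*L = L - 4*L**2)
1/(-591250 + T(-13*(-5 + 11))) = 1/(-591250 + (-13*(-5 + 11))*(1 - (-52)*(-5 + 11))) = 1/(-591250 + (-13*6)*(1 - (-52)*6)) = 1/(-591250 - 78*(1 - 4*(-78))) = 1/(-591250 - 78*(1 + 312)) = 1/(-591250 - 78*313) = 1/(-591250 - 24414) = 1/(-615664) = -1/615664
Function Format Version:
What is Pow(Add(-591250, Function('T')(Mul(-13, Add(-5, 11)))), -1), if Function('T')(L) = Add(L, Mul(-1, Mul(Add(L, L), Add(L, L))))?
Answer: Rational(-1, 615664) ≈ -1.6243e-6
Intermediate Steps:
Function('T')(L) = Add(L, Mul(-4, Pow(L, 2))) (Function('T')(L) = Add(L, Mul(-1, Mul(Mul(2, L), Mul(2, L)))) = Add(L, Mul(-1, Mul(4, Pow(L, 2)))) = Add(L, Mul(-4, Pow(L, 2))))
Pow(Add(-591250, Function('T')(Mul(-13, Add(-5, 11)))), -1) = Pow(Add(-591250, Mul(Mul(-13, Add(-5, 11)), Add(1, Mul(-4, Mul(-13, Add(-5, 11)))))), -1) = Pow(Add(-591250, Mul(Mul(-13, 6), Add(1, Mul(-4, Mul(-13, 6))))), -1) = Pow(Add(-591250, Mul(-78, Add(1, Mul(-4, -78)))), -1) = Pow(Add(-591250, Mul(-78, Add(1, 312))), -1) = Pow(Add(-591250, Mul(-78, 313)), -1) = Pow(Add(-591250, -24414), -1) = Pow(-615664, -1) = Rational(-1, 615664)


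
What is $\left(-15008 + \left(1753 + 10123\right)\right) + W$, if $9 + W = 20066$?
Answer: $16925$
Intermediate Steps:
$W = 20057$ ($W = -9 + 20066 = 20057$)
$\left(-15008 + \left(1753 + 10123\right)\right) + W = \left(-15008 + \left(1753 + 10123\right)\right) + 20057 = \left(-15008 + 11876\right) + 20057 = -3132 + 20057 = 16925$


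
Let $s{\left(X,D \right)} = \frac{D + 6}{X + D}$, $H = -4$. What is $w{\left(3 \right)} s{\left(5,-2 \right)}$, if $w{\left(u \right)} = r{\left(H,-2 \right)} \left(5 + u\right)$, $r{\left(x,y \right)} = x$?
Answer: $- \frac{128}{3} \approx -42.667$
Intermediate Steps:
$s{\left(X,D \right)} = \frac{6 + D}{D + X}$
$w{\left(u \right)} = -20 - 4 u$ ($w{\left(u \right)} = - 4 \left(5 + u\right) = -20 - 4 u$)
$w{\left(3 \right)} s{\left(5,-2 \right)} = \left(-20 - 12\right) \frac{6 - 2}{-2 + 5} = \left(-20 - 12\right) \frac{1}{3} \cdot 4 = - 32 \cdot \frac{1}{3} \cdot 4 = \left(-32\right) \frac{4}{3} = - \frac{128}{3}$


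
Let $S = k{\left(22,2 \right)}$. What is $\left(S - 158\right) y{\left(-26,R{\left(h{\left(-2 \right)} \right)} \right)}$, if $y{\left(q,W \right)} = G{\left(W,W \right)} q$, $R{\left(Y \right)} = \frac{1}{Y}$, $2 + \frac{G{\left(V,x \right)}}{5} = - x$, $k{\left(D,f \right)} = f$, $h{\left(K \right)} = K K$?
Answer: $-45630$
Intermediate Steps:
$h{\left(K \right)} = K^{2}$
$G{\left(V,x \right)} = -10 - 5 x$ ($G{\left(V,x \right)} = -10 + 5 \left(- x\right) = -10 - 5 x$)
$S = 2$
$y{\left(q,W \right)} = q \left(-10 - 5 W\right)$ ($y{\left(q,W \right)} = \left(-10 - 5 W\right) q = q \left(-10 - 5 W\right)$)
$\left(S - 158\right) y{\left(-26,R{\left(h{\left(-2 \right)} \right)} \right)} = \left(2 - 158\right) \left(\left(-5\right) \left(-26\right) \left(2 + \frac{1}{\left(-2\right)^{2}}\right)\right) = - 156 \left(\left(-5\right) \left(-26\right) \left(2 + \frac{1}{4}\right)\right) = - 156 \left(\left(-5\right) \left(-26\right) \frac{9}{4}\right) = \left(-156\right) \frac{585}{2} = -45630$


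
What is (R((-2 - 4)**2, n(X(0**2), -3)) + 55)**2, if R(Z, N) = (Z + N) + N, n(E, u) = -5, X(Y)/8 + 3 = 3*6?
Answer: 6561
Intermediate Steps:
X(Y) = 120 (X(Y) = -24 + 8*(3*6) = -24 + 8*18 = -24 + 144 = 120)
R(Z, N) = Z + 2*N (R(Z, N) = (N + Z) + N = Z + 2*N)
(R((-2 - 4)**2, n(X(0**2), -3)) + 55)**2 = (((-2 - 4)**2 + 2*(-5)) + 55)**2 = (((-6)**2 - 10) + 55)**2 = ((36 - 10) + 55)**2 = (26 + 55)**2 = 81**2 = 6561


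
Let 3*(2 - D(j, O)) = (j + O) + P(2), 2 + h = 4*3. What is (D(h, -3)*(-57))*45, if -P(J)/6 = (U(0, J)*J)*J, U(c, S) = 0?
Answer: 855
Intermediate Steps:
P(J) = 0 (P(J) = -6*0*J*J = -0*J = -6*0 = 0)
h = 10 (h = -2 + 4*3 = -2 + 12 = 10)
D(j, O) = 2 - O/3 - j/3 (D(j, O) = 2 - ((j + O) + 0)/3 = 2 - ((O + j) + 0)/3 = 2 - (O + j)/3 = 2 + (-O/3 - j/3) = 2 - O/3 - j/3)
(D(h, -3)*(-57))*45 = ((2 - 1/3*(-3) - 1/3*10)*(-57))*45 = ((2 + 1 - 10/3)*(-57))*45 = -1/3*(-57)*45 = 19*45 = 855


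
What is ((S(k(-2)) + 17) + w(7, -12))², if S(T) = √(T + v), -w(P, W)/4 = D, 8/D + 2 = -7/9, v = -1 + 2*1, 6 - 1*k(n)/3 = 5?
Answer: 582169/625 ≈ 931.47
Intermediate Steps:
k(n) = 3 (k(n) = 18 - 3*5 = 18 - 15 = 3)
v = 1 (v = -1 + 2 = 1)
D = -72/25 (D = 8/(-2 - 7/9) = 8/(-25/9) = 8*(-9/25) = -72/25 ≈ -2.8800)
w(P, W) = 288/25 (w(P, W) = -4*(-72/25) = 288/25)
S(T) = √(1 + T) (S(T) = √(T + 1) = √(1 + T))
((S(k(-2)) + 17) + w(7, -12))² = ((√(1 + 3) + 17) + 288/25)² = ((√4 + 17) + 288/25)² = ((2 + 17) + 288/25)² = (19 + 288/25)² = (763/25)² = 582169/625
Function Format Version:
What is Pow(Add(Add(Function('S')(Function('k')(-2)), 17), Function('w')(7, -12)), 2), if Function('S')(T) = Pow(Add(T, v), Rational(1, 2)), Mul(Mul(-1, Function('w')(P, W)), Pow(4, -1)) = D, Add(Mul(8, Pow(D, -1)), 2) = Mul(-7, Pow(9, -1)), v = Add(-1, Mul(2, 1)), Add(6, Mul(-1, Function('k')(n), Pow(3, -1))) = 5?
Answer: Rational(582169, 625) ≈ 931.47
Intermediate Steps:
Function('k')(n) = 3 (Function('k')(n) = Add(18, Mul(-3, 5)) = Add(18, -15) = 3)
v = 1 (v = Add(-1, 2) = 1)
D = Rational(-72, 25) (D = Mul(8, Pow(Add(-2, Mul(-7, Pow(9, -1))), -1)) = Mul(8, Pow(Add(-2, Mul(-7, Rational(1, 9))), -1)) = Mul(8, Pow(Add(-2, Rational(-7, 9)), -1)) = Mul(8, Pow(Rational(-25, 9), -1)) = Mul(8, Rational(-9, 25)) = Rational(-72, 25) ≈ -2.8800)
Function('w')(P, W) = Rational(288, 25) (Function('w')(P, W) = Mul(-4, Rational(-72, 25)) = Rational(288, 25))
Function('S')(T) = Pow(Add(1, T), Rational(1, 2)) (Function('S')(T) = Pow(Add(T, 1), Rational(1, 2)) = Pow(Add(1, T), Rational(1, 2)))
Pow(Add(Add(Function('S')(Function('k')(-2)), 17), Function('w')(7, -12)), 2) = Pow(Add(Add(Pow(Add(1, 3), Rational(1, 2)), 17), Rational(288, 25)), 2) = Pow(Add(Add(Pow(4, Rational(1, 2)), 17), Rational(288, 25)), 2) = Pow(Add(Add(2, 17), Rational(288, 25)), 2) = Pow(Add(19, Rational(288, 25)), 2) = Pow(Rational(763, 25), 2) = Rational(582169, 625)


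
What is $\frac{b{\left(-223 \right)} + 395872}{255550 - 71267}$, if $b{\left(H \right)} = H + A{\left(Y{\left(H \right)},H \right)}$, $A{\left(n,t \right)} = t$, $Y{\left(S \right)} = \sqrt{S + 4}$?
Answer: $\frac{395426}{184283} \approx 2.1458$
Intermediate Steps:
$Y{\left(S \right)} = \sqrt{4 + S}$
$b{\left(H \right)} = 2 H$ ($b{\left(H \right)} = H + H = 2 H$)
$\frac{b{\left(-223 \right)} + 395872}{255550 - 71267} = \frac{2 \left(-223\right) + 395872}{255550 - 71267} = \frac{-446 + 395872}{184283} = 395426 \cdot \frac{1}{184283} = \frac{395426}{184283}$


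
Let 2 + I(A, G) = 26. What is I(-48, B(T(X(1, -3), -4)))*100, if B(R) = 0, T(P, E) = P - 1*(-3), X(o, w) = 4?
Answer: 2400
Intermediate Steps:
T(P, E) = 3 + P (T(P, E) = P + 3 = 3 + P)
I(A, G) = 24 (I(A, G) = -2 + 26 = 24)
I(-48, B(T(X(1, -3), -4)))*100 = 24*100 = 2400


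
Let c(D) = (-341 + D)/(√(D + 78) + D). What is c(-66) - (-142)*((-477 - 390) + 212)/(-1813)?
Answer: 75456041/1312612 + 407*√3/2172 ≈ 57.810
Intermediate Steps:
c(D) = (-341 + D)/(D + √(78 + D)) (c(D) = (-341 + D)/(√(78 + D) + D) = (-341 + D)/(D + √(78 + D)))
c(-66) - (-142)*((-477 - 390) + 212)/(-1813) = (-341 - 66)/(-66 + √(78 - 66)) - (-142)*((-477 - 390) + 212)/(-1813) = -407/(-66 + √12) - (-142)*(-867 + 212)*(-1/1813) = -407/(-66 + 2*√3) - (-142)*(-655*(-1/1813)) = -407/(-66 + 2*√3) - (-142)*655/1813 = -407/(-66 + 2*√3) - 1*(-93010/1813) = -407/(-66 + 2*√3) + 93010/1813 = 93010/1813 - 407/(-66 + 2*√3)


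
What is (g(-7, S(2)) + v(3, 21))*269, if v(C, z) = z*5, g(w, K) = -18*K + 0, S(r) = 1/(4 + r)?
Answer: 27438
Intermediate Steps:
g(w, K) = -18*K
v(C, z) = 5*z
(g(-7, S(2)) + v(3, 21))*269 = (-18/(4 + 2) + 5*21)*269 = (-18/6 + 105)*269 = (-18*1/6 + 105)*269 = (-3 + 105)*269 = 102*269 = 27438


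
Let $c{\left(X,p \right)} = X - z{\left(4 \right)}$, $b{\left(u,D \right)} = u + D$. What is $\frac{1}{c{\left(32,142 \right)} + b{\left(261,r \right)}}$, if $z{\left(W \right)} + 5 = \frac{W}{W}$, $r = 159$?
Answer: $\frac{1}{456} \approx 0.002193$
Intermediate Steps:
$z{\left(W \right)} = -4$ ($z{\left(W \right)} = -5 + \frac{W}{W} = -5 + 1 = -4$)
$b{\left(u,D \right)} = D + u$
$c{\left(X,p \right)} = 4 + X$ ($c{\left(X,p \right)} = X - -4 = X + 4 = 4 + X$)
$\frac{1}{c{\left(32,142 \right)} + b{\left(261,r \right)}} = \frac{1}{\left(4 + 32\right) + \left(159 + 261\right)} = \frac{1}{36 + 420} = \frac{1}{456}$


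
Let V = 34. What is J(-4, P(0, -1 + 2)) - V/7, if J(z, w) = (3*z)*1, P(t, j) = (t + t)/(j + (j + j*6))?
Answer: -118/7 ≈ -16.857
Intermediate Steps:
P(t, j) = t/(4*j) (P(t, j) = (2*t)/(j + (j + 6*j)) = (2*t)/(j + 7*j) = (2*t)/((8*j)) = (2*t)*(1/(8*j)) = t/(4*j))
J(z, w) = 3*z
J(-4, P(0, -1 + 2)) - V/7 = 3*(-4) - 34/7 = -12 - 34/7 = -118/7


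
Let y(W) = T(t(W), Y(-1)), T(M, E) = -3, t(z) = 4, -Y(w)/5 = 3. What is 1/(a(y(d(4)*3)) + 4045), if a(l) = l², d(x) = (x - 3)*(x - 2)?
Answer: 1/4054 ≈ 0.00024667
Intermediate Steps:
Y(w) = -15 (Y(w) = -5*3 = -15)
d(x) = (-3 + x)*(-2 + x)
y(W) = -3
1/(a(y(d(4)*3)) + 4045) = 1/((-3)² + 4045) = 1/(9 + 4045) = 1/4054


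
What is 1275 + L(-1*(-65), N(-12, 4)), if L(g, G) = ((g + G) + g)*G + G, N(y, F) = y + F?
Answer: 291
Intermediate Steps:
N(y, F) = F + y
L(g, G) = G + G*(G + 2*g) (L(g, G) = ((G + g) + g)*G + G = (G + 2*g)*G + G = G*(G + 2*g) + G = G + G*(G + 2*g))
1275 + L(-1*(-65), N(-12, 4)) = 1275 + (4 - 12)*(1 + (4 - 12) + 2*(-1*(-65))) = 1275 - 8*(1 - 8 + 2*65) = 1275 - 8*(1 - 8 + 130) = 1275 - 8*123 = 1275 - 984 = 291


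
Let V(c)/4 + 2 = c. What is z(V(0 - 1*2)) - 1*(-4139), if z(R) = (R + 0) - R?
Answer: 4139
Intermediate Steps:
V(c) = -8 + 4*c
z(R) = 0 (z(R) = R - R = 0)
z(V(0 - 1*2)) - 1*(-4139) = 0 - 1*(-4139) = 0 + 4139 = 4139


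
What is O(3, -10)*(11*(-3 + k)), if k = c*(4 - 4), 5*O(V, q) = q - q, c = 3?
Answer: 0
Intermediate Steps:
O(V, q) = 0 (O(V, q) = (q - q)/5 = (⅕)*0 = 0)
k = 0 (k = 3*(4 - 4) = 3*0 = 0)
O(3, -10)*(11*(-3 + k)) = 0*(11*(-3 + 0)) = 0*(11*(-3)) = 0*(-33) = 0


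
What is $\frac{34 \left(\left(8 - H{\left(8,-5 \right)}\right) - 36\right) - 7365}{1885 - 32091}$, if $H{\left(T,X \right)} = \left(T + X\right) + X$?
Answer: $\frac{8249}{30206} \approx 0.27309$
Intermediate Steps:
$H{\left(T,X \right)} = T + 2 X$
$\frac{34 \left(\left(8 - H{\left(8,-5 \right)}\right) - 36\right) - 7365}{1885 - 32091} = \frac{34 \left(\left(8 - \left(8 + 2 \left(-5\right)\right)\right) - 36\right) - 7365}{1885 - 32091} = \frac{34 \left(\left(8 - \left(8 - 10\right)\right) - 36\right) - 7365}{-30206} = \left(34 \left(\left(8 - -2\right) - 36\right) - 7365\right) \left(- \frac{1}{30206}\right) = \left(34 \left(\left(8 + 2\right) - 36\right) - 7365\right) \left(- \frac{1}{30206}\right) = \left(34 \left(10 - 36\right) - 7365\right) \left(- \frac{1}{30206}\right) = \left(34 \left(-26\right) - 7365\right) \left(- \frac{1}{30206}\right) = \left(-884 - 7365\right) \left(- \frac{1}{30206}\right) = \left(-8249\right) \left(- \frac{1}{30206}\right) = \frac{8249}{30206}$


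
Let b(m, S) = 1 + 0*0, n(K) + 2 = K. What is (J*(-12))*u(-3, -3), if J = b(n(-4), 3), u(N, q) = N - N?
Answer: 0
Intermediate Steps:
n(K) = -2 + K
b(m, S) = 1 (b(m, S) = 1 + 0 = 1)
u(N, q) = 0
J = 1
(J*(-12))*u(-3, -3) = (1*(-12))*0 = -12*0 = 0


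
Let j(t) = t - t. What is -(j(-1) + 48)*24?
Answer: -1152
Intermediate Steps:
j(t) = 0
-(j(-1) + 48)*24 = -(0 + 48)*24 = -48*24 = -1*1152 = -1152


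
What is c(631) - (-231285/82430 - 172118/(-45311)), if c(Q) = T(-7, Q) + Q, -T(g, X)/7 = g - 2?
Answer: 517674432903/746997146 ≈ 693.01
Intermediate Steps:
T(g, X) = 14 - 7*g (T(g, X) = -7*(g - 2) = -7*(-2 + g) = 14 - 7*g)
c(Q) = 63 + Q (c(Q) = (14 - 7*(-7)) + Q = (14 + 49) + Q = 63 + Q)
c(631) - (-231285/82430 - 172118/(-45311)) = (63 + 631) - (-231285/82430 - 172118/(-45311)) = 694 - (-231285*1/82430 - 172118*(-1/45311)) = 694 - (-46257/16486 + 172118/45311) = 694 - 1*741586421/746997146 = 694 - 741586421/746997146 = 517674432903/746997146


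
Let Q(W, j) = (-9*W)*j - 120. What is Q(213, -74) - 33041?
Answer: 108697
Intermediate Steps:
Q(W, j) = -120 - 9*W*j (Q(W, j) = -9*W*j - 120 = -120 - 9*W*j)
Q(213, -74) - 33041 = (-120 - 9*213*(-74)) - 33041 = (-120 + 141858) - 33041 = 141738 - 33041 = 108697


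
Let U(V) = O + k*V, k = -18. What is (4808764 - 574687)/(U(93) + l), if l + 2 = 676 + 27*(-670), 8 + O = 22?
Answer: -4234077/19076 ≈ -221.96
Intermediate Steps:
O = 14 (O = -8 + 22 = 14)
U(V) = 14 - 18*V
l = -17416 (l = -2 + (676 + 27*(-670)) = -2 + (676 - 18090) = -2 - 17414 = -17416)
(4808764 - 574687)/(U(93) + l) = (4808764 - 574687)/((14 - 18*93) - 17416) = 4234077/((14 - 1674) - 17416) = 4234077/(-1660 - 17416) = 4234077/(-19076) = 4234077*(-1/19076) = -4234077/19076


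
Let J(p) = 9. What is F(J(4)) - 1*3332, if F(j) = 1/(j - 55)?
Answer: -153273/46 ≈ -3332.0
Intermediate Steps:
F(j) = 1/(-55 + j)
F(J(4)) - 1*3332 = 1/(-55 + 9) - 1*3332 = 1/(-46) - 3332 = -1/46 - 3332 = -153273/46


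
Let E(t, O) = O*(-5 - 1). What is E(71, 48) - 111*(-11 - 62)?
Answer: 7815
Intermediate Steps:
E(t, O) = -6*O (E(t, O) = O*(-6) = -6*O)
E(71, 48) - 111*(-11 - 62) = -6*48 - 111*(-11 - 62) = -288 - 111*(-73) = -288 + 8103 = 7815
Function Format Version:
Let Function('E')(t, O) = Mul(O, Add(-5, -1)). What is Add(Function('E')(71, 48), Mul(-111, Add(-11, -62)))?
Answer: 7815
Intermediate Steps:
Function('E')(t, O) = Mul(-6, O) (Function('E')(t, O) = Mul(O, -6) = Mul(-6, O))
Add(Function('E')(71, 48), Mul(-111, Add(-11, -62))) = Add(Mul(-6, 48), Mul(-111, Add(-11, -62))) = Add(-288, Mul(-111, -73)) = Add(-288, 8103) = 7815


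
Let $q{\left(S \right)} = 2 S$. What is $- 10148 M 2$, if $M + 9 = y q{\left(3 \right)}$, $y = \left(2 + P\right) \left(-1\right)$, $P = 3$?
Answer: $791544$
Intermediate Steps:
$y = -5$ ($y = \left(2 + 3\right) \left(-1\right) = 5 \left(-1\right) = -5$)
$M = -39$ ($M = -9 - 5 \cdot 2 \cdot 3 = -9 - 30 = -39$)
$- 10148 M 2 = - 10148 \left(\left(-39\right) 2\right) = \left(-10148\right) \left(-78\right) = 791544$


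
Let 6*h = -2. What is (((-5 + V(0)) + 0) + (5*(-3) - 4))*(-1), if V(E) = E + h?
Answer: 73/3 ≈ 24.333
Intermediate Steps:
h = -1/3 (h = (1/6)*(-2) = -1/3 ≈ -0.33333)
V(E) = -1/3 + E (V(E) = E - 1/3 = -1/3 + E)
(((-5 + V(0)) + 0) + (5*(-3) - 4))*(-1) = (((-5 + (-1/3 + 0)) + 0) + (5*(-3) - 4))*(-1) = (((-5 - 1/3) + 0) + (-15 - 4))*(-1) = ((-16/3 + 0) - 19)*(-1) = (-16/3 - 19)*(-1) = -73/3*(-1) = 73/3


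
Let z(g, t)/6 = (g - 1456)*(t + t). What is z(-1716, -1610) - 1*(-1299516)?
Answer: 62582556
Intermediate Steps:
z(g, t) = 12*t*(-1456 + g) (z(g, t) = 6*((g - 1456)*(t + t)) = 6*((-1456 + g)*(2*t)) = 6*(2*t*(-1456 + g)) = 12*t*(-1456 + g))
z(-1716, -1610) - 1*(-1299516) = 12*(-1610)*(-1456 - 1716) - 1*(-1299516) = 12*(-1610)*(-3172) + 1299516 = 61283040 + 1299516 = 62582556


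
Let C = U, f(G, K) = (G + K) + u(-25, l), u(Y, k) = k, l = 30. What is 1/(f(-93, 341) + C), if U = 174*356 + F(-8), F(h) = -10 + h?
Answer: 1/62204 ≈ 1.6076e-5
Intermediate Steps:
f(G, K) = 30 + G + K (f(G, K) = (G + K) + 30 = 30 + G + K)
U = 61926 (U = 174*356 + (-10 - 8) = 61944 - 18 = 61926)
C = 61926
1/(f(-93, 341) + C) = 1/((30 - 93 + 341) + 61926) = 1/(278 + 61926) = 1/62204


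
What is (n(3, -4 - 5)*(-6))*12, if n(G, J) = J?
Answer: 648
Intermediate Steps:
(n(3, -4 - 5)*(-6))*12 = ((-4 - 5)*(-6))*12 = -9*(-6)*12 = 54*12 = 648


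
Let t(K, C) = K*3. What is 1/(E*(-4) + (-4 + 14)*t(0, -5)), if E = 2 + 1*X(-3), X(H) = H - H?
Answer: -⅛ ≈ -0.12500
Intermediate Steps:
X(H) = 0
E = 2 (E = 2 + 1*0 = 2 + 0 = 2)
t(K, C) = 3*K
1/(E*(-4) + (-4 + 14)*t(0, -5)) = 1/(2*(-4) + (-4 + 14)*(3*0)) = 1/(-8 + 10*0) = 1/(-8 + 0) = 1/(-8) = -⅛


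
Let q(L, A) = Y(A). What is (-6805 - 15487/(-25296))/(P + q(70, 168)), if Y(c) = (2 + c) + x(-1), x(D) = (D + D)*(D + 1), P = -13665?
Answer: 10124929/20080560 ≈ 0.50422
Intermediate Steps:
x(D) = 2*D*(1 + D) (x(D) = (2*D)*(1 + D) = 2*D*(1 + D))
Y(c) = 2 + c (Y(c) = (2 + c) + 2*(-1)*(1 - 1) = (2 + c) + 2*(-1)*0 = (2 + c) + 0 = 2 + c)
q(L, A) = 2 + A
(-6805 - 15487/(-25296))/(P + q(70, 168)) = (-6805 - 15487/(-25296))/(-13665 + (2 + 168)) = (-6805 - 15487*(-1/25296))/(-13665 + 170) = (-6805 + 911/1488)/(-13495) = -10124929/1488*(-1/13495) = 10124929/20080560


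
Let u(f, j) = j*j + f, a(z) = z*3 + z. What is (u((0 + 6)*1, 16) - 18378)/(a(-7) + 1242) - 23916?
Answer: -14526070/607 ≈ -23931.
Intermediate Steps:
a(z) = 4*z (a(z) = 3*z + z = 4*z)
u(f, j) = f + j² (u(f, j) = j² + f = f + j²)
(u((0 + 6)*1, 16) - 18378)/(a(-7) + 1242) - 23916 = (((0 + 6)*1 + 16²) - 18378)/(4*(-7) + 1242) - 23916 = ((6*1 + 256) - 18378)/(-28 + 1242) - 23916 = ((6 + 256) - 18378)/1214 - 23916 = (262 - 18378)*(1/1214) - 23916 = -18116*1/1214 - 23916 = -9058/607 - 23916 = -14526070/607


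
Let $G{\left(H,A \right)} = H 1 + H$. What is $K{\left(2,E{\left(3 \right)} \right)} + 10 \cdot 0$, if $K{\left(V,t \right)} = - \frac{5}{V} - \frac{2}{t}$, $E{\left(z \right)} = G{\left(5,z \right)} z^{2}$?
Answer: $- \frac{227}{90} \approx -2.5222$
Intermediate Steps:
$G{\left(H,A \right)} = 2 H$ ($G{\left(H,A \right)} = H + H = 2 H$)
$E{\left(z \right)} = 10 z^{2}$ ($E{\left(z \right)} = 2 \cdot 5 z^{2} = 10 z^{2}$)
$K{\left(2,E{\left(3 \right)} \right)} + 10 \cdot 0 = \left(- \frac{5}{2} - \frac{2}{10 \cdot 3^{2}}\right) + 10 \cdot 0 = \left(\left(-5\right) \frac{1}{2} - \frac{2}{10 \cdot 9}\right) + 0 = \left(- \frac{5}{2} - \frac{2}{90}\right) + 0 = \left(- \frac{5}{2} - \frac{1}{45}\right) + 0 = - \frac{227}{90} + 0 = - \frac{227}{90}$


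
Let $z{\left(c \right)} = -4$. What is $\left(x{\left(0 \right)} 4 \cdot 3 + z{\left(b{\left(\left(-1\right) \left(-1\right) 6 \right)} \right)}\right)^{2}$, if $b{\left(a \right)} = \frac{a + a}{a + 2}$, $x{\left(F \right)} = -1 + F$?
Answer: $256$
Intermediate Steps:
$b{\left(a \right)} = \frac{2 a}{2 + a}$
$\left(x{\left(0 \right)} 4 \cdot 3 + z{\left(b{\left(\left(-1\right) \left(-1\right) 6 \right)} \right)}\right)^{2} = \left(\left(-1 + 0\right) 4 \cdot 3 - 4\right)^{2} = \left(\left(-1\right) 4 \cdot 3 - 4\right)^{2} = \left(\left(-4\right) 3 - 4\right)^{2} = \left(-12 - 4\right)^{2} = \left(-16\right)^{2} = 256$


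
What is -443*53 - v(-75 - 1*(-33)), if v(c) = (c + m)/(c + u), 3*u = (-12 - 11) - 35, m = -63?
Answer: -4320451/184 ≈ -23481.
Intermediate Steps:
u = -58/3 (u = ((-12 - 11) - 35)/3 = (-23 - 35)/3 = (⅓)*(-58) = -58/3 ≈ -19.333)
v(c) = (-63 + c)/(-58/3 + c) (v(c) = (c - 63)/(c - 58/3) = (-63 + c)/(-58/3 + c))
-443*53 - v(-75 - 1*(-33)) = -443*53 - 3*(-63 + (-75 - 1*(-33)))/(-58 + 3*(-75 - 1*(-33))) = -23479 - 3*(-63 + (-75 + 33))/(-58 + 3*(-75 + 33)) = -23479 - 3*(-63 - 42)/(-58 + 3*(-42)) = -23479 - 3*(-105)/(-58 - 126) = -23479 - 3*(-105)/(-184) = -23479 - 3*(-1)*(-105)/184 = -23479 - 1*315/184 = -23479 - 315/184 = -4320451/184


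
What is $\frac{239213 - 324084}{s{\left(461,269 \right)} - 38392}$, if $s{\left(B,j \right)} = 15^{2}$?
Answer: $\frac{84871}{38167} \approx 2.2237$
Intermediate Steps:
$s{\left(B,j \right)} = 225$
$\frac{239213 - 324084}{s{\left(461,269 \right)} - 38392} = \frac{239213 - 324084}{225 - 38392} = - \frac{84871}{-38167} = \left(-84871\right) \left(- \frac{1}{38167}\right) = \frac{84871}{38167}$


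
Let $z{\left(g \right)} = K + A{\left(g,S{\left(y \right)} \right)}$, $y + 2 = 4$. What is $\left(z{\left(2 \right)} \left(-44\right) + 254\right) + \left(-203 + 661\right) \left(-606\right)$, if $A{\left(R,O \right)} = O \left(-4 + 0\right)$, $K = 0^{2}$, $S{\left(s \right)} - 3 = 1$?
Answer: $-276590$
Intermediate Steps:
$y = 2$ ($y = -2 + 4 = 2$)
$S{\left(s \right)} = 4$ ($S{\left(s \right)} = 3 + 1 = 4$)
$K = 0$
$A{\left(R,O \right)} = - 4 O$ ($A{\left(R,O \right)} = O \left(-4\right) = - 4 O$)
$z{\left(g \right)} = -16$ ($z{\left(g \right)} = 0 - 16 = -16$)
$\left(z{\left(2 \right)} \left(-44\right) + 254\right) + \left(-203 + 661\right) \left(-606\right) = \left(\left(-16\right) \left(-44\right) + 254\right) + \left(-203 + 661\right) \left(-606\right) = \left(704 + 254\right) + 458 \left(-606\right) = 958 - 277548 = -276590$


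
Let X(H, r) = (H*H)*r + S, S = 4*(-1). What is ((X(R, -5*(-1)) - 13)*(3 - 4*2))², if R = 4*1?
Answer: 99225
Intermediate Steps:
S = -4
R = 4
X(H, r) = -4 + r*H² (X(H, r) = (H*H)*r - 4 = H²*r - 4 = r*H² - 4 = -4 + r*H²)
((X(R, -5*(-1)) - 13)*(3 - 4*2))² = (((-4 - 5*(-1)*4²) - 13)*(3 - 4*2))² = (((-4 + 5*16) - 13)*(3 - 8))² = (((-4 + 80) - 13)*(-5))² = ((76 - 13)*(-5))² = (63*(-5))² = (-315)² = 99225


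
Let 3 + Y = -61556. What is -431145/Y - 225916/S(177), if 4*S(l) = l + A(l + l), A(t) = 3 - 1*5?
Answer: -55553201801/10772825 ≈ -5156.8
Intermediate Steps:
A(t) = -2 (A(t) = 3 - 5 = -2)
Y = -61559 (Y = -3 - 61556 = -61559)
S(l) = -½ + l/4 (S(l) = (l - 2)/4 = (-2 + l)/4 = -½ + l/4)
-431145/Y - 225916/S(177) = -431145/(-61559) - 225916/(-½ + (¼)*177) = -431145*(-1/61559) - 225916/(-½ + 177/4) = 431145/61559 - 225916/175/4 = 431145/61559 - 225916*4/175 = 431145/61559 - 903664/175 = -55553201801/10772825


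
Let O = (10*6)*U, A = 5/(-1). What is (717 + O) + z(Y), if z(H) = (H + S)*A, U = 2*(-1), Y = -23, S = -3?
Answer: 727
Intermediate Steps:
A = -5 (A = 5*(-1) = -5)
U = -2
O = -120 (O = (10*6)*(-2) = 60*(-2) = -120)
z(H) = 15 - 5*H (z(H) = (H - 3)*(-5) = (-3 + H)*(-5) = 15 - 5*H)
(717 + O) + z(Y) = (717 - 120) + (15 - 5*(-23)) = 597 + (15 + 115) = 597 + 130 = 727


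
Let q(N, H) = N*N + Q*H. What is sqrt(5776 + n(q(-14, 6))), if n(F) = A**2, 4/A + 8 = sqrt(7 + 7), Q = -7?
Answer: 2*sqrt(902578 + 16*sqrt(14))/25 ≈ 76.006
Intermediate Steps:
q(N, H) = N**2 - 7*H (q(N, H) = N*N - 7*H = N**2 - 7*H)
A = 4/(-8 + sqrt(14)) (A = 4/(-8 + sqrt(7 + 7)) = 4/(-8 + sqrt(14)) ≈ -0.93933)
n(F) = (-16/25 - 2*sqrt(14)/25)**2
sqrt(5776 + n(q(-14, 6))) = sqrt(5776 + (312/625 + 64*sqrt(14)/625)) = sqrt(3610312/625 + 64*sqrt(14)/625)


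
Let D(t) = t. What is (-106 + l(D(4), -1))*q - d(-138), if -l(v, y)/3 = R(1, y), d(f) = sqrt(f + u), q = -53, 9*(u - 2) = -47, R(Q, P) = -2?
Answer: 5300 - I*sqrt(1271)/3 ≈ 5300.0 - 11.884*I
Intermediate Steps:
u = -29/9 (u = 2 + (1/9)*(-47) = 2 - 47/9 = -29/9 ≈ -3.2222)
d(f) = sqrt(-29/9 + f) (d(f) = sqrt(f - 29/9) = sqrt(-29/9 + f))
l(v, y) = 6 (l(v, y) = -3*(-2) = 6)
(-106 + l(D(4), -1))*q - d(-138) = (-106 + 6)*(-53) - sqrt(-29 + 9*(-138))/3 = -100*(-53) - sqrt(-29 - 1242)/3 = 5300 - sqrt(-1271)/3 = 5300 - I*sqrt(1271)/3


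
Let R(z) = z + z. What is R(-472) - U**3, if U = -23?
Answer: 11223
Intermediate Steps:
R(z) = 2*z
R(-472) - U**3 = 2*(-472) - 1*(-23)**3 = -944 - 1*(-12167) = -944 + 12167 = 11223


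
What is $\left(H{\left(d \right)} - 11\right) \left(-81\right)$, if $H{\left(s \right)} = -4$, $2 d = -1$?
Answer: $1215$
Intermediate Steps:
$d = - \frac{1}{2}$ ($d = \frac{1}{2} \left(-1\right) = - \frac{1}{2} \approx -0.5$)
$\left(H{\left(d \right)} - 11\right) \left(-81\right) = \left(-4 - 11\right) \left(-81\right) = \left(-15\right) \left(-81\right) = 1215$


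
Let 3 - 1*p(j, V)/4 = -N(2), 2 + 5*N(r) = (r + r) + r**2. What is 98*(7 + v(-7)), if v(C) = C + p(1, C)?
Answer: 8232/5 ≈ 1646.4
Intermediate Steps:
N(r) = -2/5 + r**2/5 + 2*r/5 (N(r) = -2/5 + ((r + r) + r**2)/5 = -2/5 + (2*r + r**2)/5 = -2/5 + (r**2 + 2*r)/5 = -2/5 + (r**2/5 + 2*r/5) = -2/5 + r**2/5 + 2*r/5)
p(j, V) = 84/5 (p(j, V) = 12 - (-4)*(-2/5 + (1/5)*2**2 + (2/5)*2) = 12 - (-4)*(-2/5 + (1/5)*4 + 4/5) = 12 - (-4)*(-2/5 + 4/5 + 4/5) = 12 - (-4)*6/5 = 12 - 4*(-6/5) = 12 + 24/5 = 84/5)
v(C) = 84/5 + C (v(C) = C + 84/5 = 84/5 + C)
98*(7 + v(-7)) = 98*(7 + (84/5 - 7)) = 98*(7 + 49/5) = 98*(84/5) = 8232/5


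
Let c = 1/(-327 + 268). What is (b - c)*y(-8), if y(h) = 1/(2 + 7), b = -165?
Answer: -9734/531 ≈ -18.331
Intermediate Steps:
y(h) = ⅑ (y(h) = 1/9 = ⅑)
c = -1/59 (c = 1/(-59) = -1/59 ≈ -0.016949)
(b - c)*y(-8) = (-165 - 1*(-1/59))*(⅑) = (-165 + 1/59)*(⅑) = -9734/59*⅑ = -9734/531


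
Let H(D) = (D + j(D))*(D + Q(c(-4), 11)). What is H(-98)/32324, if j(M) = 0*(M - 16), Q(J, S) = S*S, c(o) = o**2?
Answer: -1127/16162 ≈ -0.069731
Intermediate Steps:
Q(J, S) = S**2
j(M) = 0 (j(M) = 0*(-16 + M) = 0)
H(D) = D*(121 + D) (H(D) = (D + 0)*(D + 11**2) = D*(D + 121) = D*(121 + D))
H(-98)/32324 = -98*(121 - 98)/32324 = -98*23*(1/32324) = -2254*1/32324 = -1127/16162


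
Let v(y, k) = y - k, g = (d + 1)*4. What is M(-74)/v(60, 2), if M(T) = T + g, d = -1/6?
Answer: -106/87 ≈ -1.2184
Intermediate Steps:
d = -⅙ (d = -1*⅙ = -⅙ ≈ -0.16667)
g = 10/3 (g = (-⅙ + 1)*4 = (⅚)*4 = 10/3 ≈ 3.3333)
M(T) = 10/3 + T (M(T) = T + 10/3 = 10/3 + T)
M(-74)/v(60, 2) = (10/3 - 74)/(60 - 1*2) = -212/(3*(60 - 2)) = -212/3/58 = -212/3*1/58 = -106/87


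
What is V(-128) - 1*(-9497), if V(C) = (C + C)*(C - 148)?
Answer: 80153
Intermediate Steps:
V(C) = 2*C*(-148 + C) (V(C) = (2*C)*(-148 + C) = 2*C*(-148 + C))
V(-128) - 1*(-9497) = 2*(-128)*(-148 - 128) - 1*(-9497) = 2*(-128)*(-276) + 9497 = 70656 + 9497 = 80153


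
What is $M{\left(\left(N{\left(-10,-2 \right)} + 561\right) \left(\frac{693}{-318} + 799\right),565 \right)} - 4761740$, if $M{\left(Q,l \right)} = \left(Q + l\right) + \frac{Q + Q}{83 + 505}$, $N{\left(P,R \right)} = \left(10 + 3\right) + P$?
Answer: $- \frac{11193691980}{2597} \approx -4.3102 \cdot 10^{6}$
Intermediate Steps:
$N{\left(P,R \right)} = 13 + P$
$M{\left(Q,l \right)} = l + \frac{295 Q}{294}$ ($M{\left(Q,l \right)} = \left(Q + l\right) + \frac{2 Q}{588} = \left(Q + l\right) + 2 Q \frac{1}{588} = \left(Q + l\right) + \frac{Q}{294} = l + \frac{295 Q}{294}$)
$M{\left(\left(N{\left(-10,-2 \right)} + 561\right) \left(\frac{693}{-318} + 799\right),565 \right)} - 4761740 = \left(565 + \frac{295 \left(\left(13 - 10\right) + 561\right) \left(\frac{693}{-318} + 799\right)}{294}\right) - 4761740 = \left(565 + \frac{295 \left(3 + 561\right) \left(693 \left(- \frac{1}{318}\right) + 799\right)}{294}\right) - 4761740 = \left(565 + \frac{295 \cdot 564 \left(- \frac{231}{106} + 799\right)}{294}\right) - 4761740 = \left(565 + \frac{295 \cdot 564 \cdot \frac{84463}{106}}{294}\right) - 4761740 = \left(565 + \frac{295}{294} \cdot \frac{23818566}{53}\right) - 4761740 = \left(565 + \frac{1171079495}{2597}\right) - 4761740 = \frac{1172546800}{2597} - 4761740 = - \frac{11193691980}{2597}$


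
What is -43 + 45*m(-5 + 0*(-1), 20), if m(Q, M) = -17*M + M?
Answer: -14443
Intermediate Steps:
m(Q, M) = -16*M
-43 + 45*m(-5 + 0*(-1), 20) = -43 + 45*(-16*20) = -43 + 45*(-320) = -43 - 14400 = -14443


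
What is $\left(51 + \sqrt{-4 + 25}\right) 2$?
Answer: $102 + 2 \sqrt{21} \approx 111.17$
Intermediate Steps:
$\left(51 + \sqrt{-4 + 25}\right) 2 = \left(51 + \sqrt{21}\right) 2 = 102 + 2 \sqrt{21}$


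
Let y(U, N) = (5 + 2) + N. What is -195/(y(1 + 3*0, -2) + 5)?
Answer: -39/2 ≈ -19.500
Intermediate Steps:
y(U, N) = 7 + N
-195/(y(1 + 3*0, -2) + 5) = -195/((7 - 2) + 5) = -195/(5 + 5) = -195/10 = -195*1/10 = -39/2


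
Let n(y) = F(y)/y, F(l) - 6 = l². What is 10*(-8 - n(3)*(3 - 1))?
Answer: -180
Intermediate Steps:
F(l) = 6 + l²
n(y) = (6 + y²)/y
10*(-8 - n(3)*(3 - 1)) = 10*(-8 - (3 + 6/3)*(3 - 1)) = 10*(-8 - (3 + 6*(⅓))*2) = 10*(-8 - (3 + 2)*2) = 10*(-8 - 5*2) = 10*(-8 - 1*10) = 10*(-8 - 10) = 10*(-18) = -180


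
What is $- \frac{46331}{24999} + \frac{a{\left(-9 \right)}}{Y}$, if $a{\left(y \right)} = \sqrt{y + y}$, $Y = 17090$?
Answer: $- \frac{46331}{24999} + \frac{3 i \sqrt{2}}{17090} \approx -1.8533 + 0.00024825 i$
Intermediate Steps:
$a{\left(y \right)} = \sqrt{2} \sqrt{y}$ ($a{\left(y \right)} = \sqrt{2 y} = \sqrt{2} \sqrt{y}$)
$- \frac{46331}{24999} + \frac{a{\left(-9 \right)}}{Y} = - \frac{46331}{24999} + \frac{\sqrt{2} \sqrt{-9}}{17090} = \left(-46331\right) \frac{1}{24999} + \sqrt{2} \cdot 3 i \frac{1}{17090} = - \frac{46331}{24999} + 3 i \sqrt{2} \cdot \frac{1}{17090} = - \frac{46331}{24999} + \frac{3 i \sqrt{2}}{17090}$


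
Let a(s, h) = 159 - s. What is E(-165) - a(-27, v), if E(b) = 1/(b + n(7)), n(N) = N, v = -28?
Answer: -29389/158 ≈ -186.01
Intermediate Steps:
E(b) = 1/(7 + b) (E(b) = 1/(b + 7) = 1/(7 + b))
E(-165) - a(-27, v) = 1/(7 - 165) - (159 - 1*(-27)) = 1/(-158) - (159 + 27) = -1/158 - 1*186 = -1/158 - 186 = -29389/158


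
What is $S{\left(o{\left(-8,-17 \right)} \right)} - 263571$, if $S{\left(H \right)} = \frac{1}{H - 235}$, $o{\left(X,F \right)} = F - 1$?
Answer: $- \frac{66683464}{253} \approx -2.6357 \cdot 10^{5}$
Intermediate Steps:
$o{\left(X,F \right)} = -1 + F$ ($o{\left(X,F \right)} = F - 1 = -1 + F$)
$S{\left(H \right)} = \frac{1}{-235 + H}$
$S{\left(o{\left(-8,-17 \right)} \right)} - 263571 = \frac{1}{-235 - 18} - 263571 = \frac{1}{-253} - 263571 = - \frac{1}{253} - 263571 = - \frac{66683464}{253}$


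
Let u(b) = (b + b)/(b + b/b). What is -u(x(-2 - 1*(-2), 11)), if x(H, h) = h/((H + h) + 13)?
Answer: -22/35 ≈ -0.62857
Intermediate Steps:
x(H, h) = h/(13 + H + h)
u(b) = 2*b/(1 + b) (u(b) = (2*b)/(b + 1) = (2*b)/(1 + b) = 2*b/(1 + b))
-u(x(-2 - 1*(-2), 11)) = -2*11/(13 + (-2 - 1*(-2)) + 11)/(1 + 11/(13 + (-2 - 1*(-2)) + 11)) = -2*11/(13 + (-2 + 2) + 11)/(1 + 11/(13 + (-2 + 2) + 11)) = -2*11/(13 + 0 + 11)/(1 + 11/(13 + 0 + 11)) = -2*11/24/(1 + 11/24) = -2*11*(1/24)/(1 + 11*(1/24)) = -2*11/(24*(1 + 11/24)) = -2*11/(24*35/24) = -2*11*24/(24*35) = -1*22/35 = -22/35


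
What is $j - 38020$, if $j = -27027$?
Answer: $-65047$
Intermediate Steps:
$j - 38020 = -27027 - 38020 = -65047$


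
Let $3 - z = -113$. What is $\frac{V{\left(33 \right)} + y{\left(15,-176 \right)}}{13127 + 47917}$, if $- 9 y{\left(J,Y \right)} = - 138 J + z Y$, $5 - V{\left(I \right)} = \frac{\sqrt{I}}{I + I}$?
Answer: $\frac{22531}{549396} - \frac{\sqrt{33}}{4028904} \approx 0.041009$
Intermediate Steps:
$z = 116$ ($z = 3 - -113 = 3 + 113 = 116$)
$V{\left(I \right)} = 5 - \frac{1}{2 \sqrt{I}}$ ($V{\left(I \right)} = 5 - \frac{\sqrt{I}}{I + I} = 5 - \frac{\sqrt{I}}{2 I} = 5 - \frac{1}{2 I} \sqrt{I} = 5 - \frac{1}{2 \sqrt{I}}$)
$y{\left(J,Y \right)} = - \frac{116 Y}{9} + \frac{46 J}{3}$ ($y{\left(J,Y \right)} = - \frac{- 138 J + 116 Y}{9} = - \frac{116 Y}{9} + \frac{46 J}{3}$)
$\frac{V{\left(33 \right)} + y{\left(15,-176 \right)}}{13127 + 47917} = \frac{\left(5 - \frac{1}{2 \sqrt{33}}\right) + \left(\left(- \frac{116}{9}\right) \left(-176\right) + \frac{46}{3} \cdot 15\right)}{13127 + 47917} = \frac{\left(5 - \frac{\frac{1}{33} \sqrt{33}}{2}\right) + \left(\frac{20416}{9} + 230\right)}{61044} = \left(\left(5 - \frac{\sqrt{33}}{66}\right) + \frac{22486}{9}\right) \frac{1}{61044} = \left(\frac{22531}{9} - \frac{\sqrt{33}}{66}\right) \frac{1}{61044} = \frac{22531}{549396} - \frac{\sqrt{33}}{4028904}$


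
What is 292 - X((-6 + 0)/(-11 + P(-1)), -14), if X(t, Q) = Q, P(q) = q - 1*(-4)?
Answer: 306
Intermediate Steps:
P(q) = 4 + q (P(q) = q + 4 = 4 + q)
292 - X((-6 + 0)/(-11 + P(-1)), -14) = 292 - 1*(-14) = 292 + 14 = 306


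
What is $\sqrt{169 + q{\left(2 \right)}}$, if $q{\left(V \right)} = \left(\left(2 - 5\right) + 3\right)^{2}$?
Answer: $13$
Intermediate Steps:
$q{\left(V \right)} = 0$ ($q{\left(V \right)} = \left(-3 + 3\right)^{2} = 0^{2} = 0$)
$\sqrt{169 + q{\left(2 \right)}} = \sqrt{169 + 0} = \sqrt{169} = 13$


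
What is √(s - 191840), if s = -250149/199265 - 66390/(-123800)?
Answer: I*√11674657004676888150995/246690070 ≈ 438.0*I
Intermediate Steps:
s = -354784857/493380140 (s = -250149*1/199265 - 66390*(-1/123800) = -250149/199265 + 6639/12380 = -354784857/493380140 ≈ -0.71909)
√(s - 191840) = √(-354784857/493380140 - 191840) = √(-94650400842457/493380140) = I*√11674657004676888150995/246690070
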